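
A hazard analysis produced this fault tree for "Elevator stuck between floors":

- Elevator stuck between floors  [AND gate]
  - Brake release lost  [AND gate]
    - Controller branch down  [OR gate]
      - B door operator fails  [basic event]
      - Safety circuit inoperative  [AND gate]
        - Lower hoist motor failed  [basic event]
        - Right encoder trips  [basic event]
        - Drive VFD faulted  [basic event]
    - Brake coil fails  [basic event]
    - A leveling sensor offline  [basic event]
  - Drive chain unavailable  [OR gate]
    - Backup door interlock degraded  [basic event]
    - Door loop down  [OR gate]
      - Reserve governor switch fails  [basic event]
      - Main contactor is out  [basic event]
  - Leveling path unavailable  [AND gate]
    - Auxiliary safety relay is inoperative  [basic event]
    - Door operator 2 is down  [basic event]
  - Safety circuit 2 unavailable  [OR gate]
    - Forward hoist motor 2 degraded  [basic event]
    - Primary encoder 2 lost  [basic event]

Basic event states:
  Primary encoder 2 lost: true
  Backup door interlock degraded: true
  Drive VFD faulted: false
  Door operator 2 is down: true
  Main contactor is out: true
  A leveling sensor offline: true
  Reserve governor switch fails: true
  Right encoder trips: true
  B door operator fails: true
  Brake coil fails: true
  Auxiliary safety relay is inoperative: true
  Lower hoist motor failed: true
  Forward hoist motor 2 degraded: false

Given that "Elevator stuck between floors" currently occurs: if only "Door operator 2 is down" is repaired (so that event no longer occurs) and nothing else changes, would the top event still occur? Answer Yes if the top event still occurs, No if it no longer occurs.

No

Counterfactual: set "Door operator 2 is down" to not occurred.
Safety circuit inoperative [AND]: Lower hoist motor failed=occurs, Right encoder trips=occurs, Drive VFD faulted=not → not all inputs occur → does not occur.
Controller branch down [OR]: B door operator fails=occurs, Safety circuit inoperative=not → at least one input occurs → occurs.
Brake release lost [AND]: Controller branch down=occurs, Brake coil fails=occurs, A leveling sensor offline=occurs → all inputs occur → occurs.
Door loop down [OR]: Reserve governor switch fails=occurs, Main contactor is out=occurs → at least one input occurs → occurs.
Drive chain unavailable [OR]: Backup door interlock degraded=occurs, Door loop down=occurs → at least one input occurs → occurs.
Leveling path unavailable [AND]: Auxiliary safety relay is inoperative=occurs, Door operator 2 is down=not → not all inputs occur → does not occur.
Safety circuit 2 unavailable [OR]: Forward hoist motor 2 degraded=not, Primary encoder 2 lost=occurs → at least one input occurs → occurs.
Elevator stuck between floors [AND]: Brake release lost=occurs, Drive chain unavailable=occurs, Leveling path unavailable=not, Safety circuit 2 unavailable=occurs → not all inputs occur → does not occur.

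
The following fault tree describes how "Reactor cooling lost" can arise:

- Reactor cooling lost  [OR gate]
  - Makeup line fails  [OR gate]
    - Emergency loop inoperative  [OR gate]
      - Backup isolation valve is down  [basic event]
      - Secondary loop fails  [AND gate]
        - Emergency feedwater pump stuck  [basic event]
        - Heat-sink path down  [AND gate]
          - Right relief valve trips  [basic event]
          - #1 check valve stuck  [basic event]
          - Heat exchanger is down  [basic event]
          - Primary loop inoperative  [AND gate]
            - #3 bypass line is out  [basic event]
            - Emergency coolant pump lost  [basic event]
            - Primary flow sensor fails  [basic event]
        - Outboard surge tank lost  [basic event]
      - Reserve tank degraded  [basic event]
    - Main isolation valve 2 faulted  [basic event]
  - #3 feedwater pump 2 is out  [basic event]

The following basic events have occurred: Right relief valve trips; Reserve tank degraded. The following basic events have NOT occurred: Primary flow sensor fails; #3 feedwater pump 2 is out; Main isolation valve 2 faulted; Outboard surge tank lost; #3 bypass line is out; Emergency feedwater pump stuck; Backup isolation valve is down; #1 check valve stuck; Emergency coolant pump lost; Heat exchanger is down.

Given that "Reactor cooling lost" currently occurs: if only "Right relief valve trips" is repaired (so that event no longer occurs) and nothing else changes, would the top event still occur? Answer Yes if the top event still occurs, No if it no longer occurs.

Counterfactual: set "Right relief valve trips" to not occurred.
Primary loop inoperative [AND]: #3 bypass line is out=not, Emergency coolant pump lost=not, Primary flow sensor fails=not → not all inputs occur → does not occur.
Heat-sink path down [AND]: Right relief valve trips=not, #1 check valve stuck=not, Heat exchanger is down=not, Primary loop inoperative=not → not all inputs occur → does not occur.
Secondary loop fails [AND]: Emergency feedwater pump stuck=not, Heat-sink path down=not, Outboard surge tank lost=not → not all inputs occur → does not occur.
Emergency loop inoperative [OR]: Backup isolation valve is down=not, Secondary loop fails=not, Reserve tank degraded=occurs → at least one input occurs → occurs.
Makeup line fails [OR]: Emergency loop inoperative=occurs, Main isolation valve 2 faulted=not → at least one input occurs → occurs.
Reactor cooling lost [OR]: Makeup line fails=occurs, #3 feedwater pump 2 is out=not → at least one input occurs → occurs.

Yes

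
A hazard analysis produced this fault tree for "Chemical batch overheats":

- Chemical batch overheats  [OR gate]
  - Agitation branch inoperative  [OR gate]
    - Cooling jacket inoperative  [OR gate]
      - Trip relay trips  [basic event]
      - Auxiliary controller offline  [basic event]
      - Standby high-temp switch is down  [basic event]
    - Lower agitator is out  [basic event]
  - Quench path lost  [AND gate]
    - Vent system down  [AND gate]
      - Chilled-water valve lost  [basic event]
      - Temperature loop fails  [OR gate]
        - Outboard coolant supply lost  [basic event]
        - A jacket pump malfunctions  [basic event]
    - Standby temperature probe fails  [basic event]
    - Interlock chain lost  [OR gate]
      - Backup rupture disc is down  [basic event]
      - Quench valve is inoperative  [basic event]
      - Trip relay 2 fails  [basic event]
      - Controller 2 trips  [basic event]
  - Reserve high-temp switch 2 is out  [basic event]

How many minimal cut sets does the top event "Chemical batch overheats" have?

13

Cooling jacket inoperative [OR]: union of children's cut sets → 3 cut set(s).
Agitation branch inoperative [OR]: union of children's cut sets → 4 cut set(s).
Temperature loop fails [OR]: union of children's cut sets → 2 cut set(s).
Vent system down [AND]: one cut set from each child combined → 1 × 2 = 2 cut set(s).
Interlock chain lost [OR]: union of children's cut sets → 4 cut set(s).
Quench path lost [AND]: one cut set from each child combined → 2 × 1 × 4 = 8 cut set(s).
Chemical batch overheats [OR]: union of children's cut sets → 13 cut set(s).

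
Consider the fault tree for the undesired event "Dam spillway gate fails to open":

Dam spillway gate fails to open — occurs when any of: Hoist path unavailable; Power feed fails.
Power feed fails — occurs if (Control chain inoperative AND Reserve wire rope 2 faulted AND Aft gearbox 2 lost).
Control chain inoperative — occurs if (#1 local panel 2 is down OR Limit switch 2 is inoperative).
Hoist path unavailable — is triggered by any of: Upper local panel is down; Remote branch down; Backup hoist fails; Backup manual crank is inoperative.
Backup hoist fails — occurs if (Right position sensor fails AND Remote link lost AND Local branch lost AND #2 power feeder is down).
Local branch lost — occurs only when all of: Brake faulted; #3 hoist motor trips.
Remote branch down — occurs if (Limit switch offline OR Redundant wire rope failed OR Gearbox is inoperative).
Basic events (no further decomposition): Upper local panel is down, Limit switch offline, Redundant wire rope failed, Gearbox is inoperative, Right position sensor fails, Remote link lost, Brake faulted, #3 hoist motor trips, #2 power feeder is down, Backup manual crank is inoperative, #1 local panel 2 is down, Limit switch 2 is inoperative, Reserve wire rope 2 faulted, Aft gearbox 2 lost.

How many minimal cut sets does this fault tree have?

8

Remote branch down [OR]: union of children's cut sets → 3 cut set(s).
Local branch lost [AND]: one cut set from each child combined → 1 × 1 = 1 cut set(s).
Backup hoist fails [AND]: one cut set from each child combined → 1 × 1 × 1 × 1 = 1 cut set(s).
Hoist path unavailable [OR]: union of children's cut sets → 6 cut set(s).
Control chain inoperative [OR]: union of children's cut sets → 2 cut set(s).
Power feed fails [AND]: one cut set from each child combined → 2 × 1 × 1 = 2 cut set(s).
Dam spillway gate fails to open [OR]: union of children's cut sets → 8 cut set(s).
Minimal cut sets: {Upper local panel is down}; {Limit switch offline}; {Redundant wire rope failed}; {Gearbox is inoperative}; {#2 power feeder is down, #3 hoist motor trips, Brake faulted, Remote link lost, Right position sensor fails}; {Backup manual crank is inoperative}; {#1 local panel 2 is down, Aft gearbox 2 lost, Reserve wire rope 2 faulted}; {Aft gearbox 2 lost, Limit switch 2 is inoperative, Reserve wire rope 2 faulted}.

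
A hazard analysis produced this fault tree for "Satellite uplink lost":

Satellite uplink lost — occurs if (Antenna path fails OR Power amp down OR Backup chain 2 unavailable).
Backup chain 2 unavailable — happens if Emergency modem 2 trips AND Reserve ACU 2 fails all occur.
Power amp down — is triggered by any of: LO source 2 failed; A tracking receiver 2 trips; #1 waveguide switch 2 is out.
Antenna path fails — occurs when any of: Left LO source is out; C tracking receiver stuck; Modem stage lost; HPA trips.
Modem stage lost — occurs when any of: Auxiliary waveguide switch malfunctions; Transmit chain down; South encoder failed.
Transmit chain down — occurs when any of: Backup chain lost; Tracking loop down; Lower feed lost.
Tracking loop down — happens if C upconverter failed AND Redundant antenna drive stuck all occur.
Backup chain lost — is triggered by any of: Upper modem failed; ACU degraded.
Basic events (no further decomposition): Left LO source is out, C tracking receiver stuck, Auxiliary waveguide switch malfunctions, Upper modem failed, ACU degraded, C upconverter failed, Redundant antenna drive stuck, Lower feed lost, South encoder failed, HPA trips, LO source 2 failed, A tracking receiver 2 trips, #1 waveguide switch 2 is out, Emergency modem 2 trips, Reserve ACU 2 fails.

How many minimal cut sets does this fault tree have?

Backup chain lost [OR]: union of children's cut sets → 2 cut set(s).
Tracking loop down [AND]: one cut set from each child combined → 1 × 1 = 1 cut set(s).
Transmit chain down [OR]: union of children's cut sets → 4 cut set(s).
Modem stage lost [OR]: union of children's cut sets → 6 cut set(s).
Antenna path fails [OR]: union of children's cut sets → 9 cut set(s).
Power amp down [OR]: union of children's cut sets → 3 cut set(s).
Backup chain 2 unavailable [AND]: one cut set from each child combined → 1 × 1 = 1 cut set(s).
Satellite uplink lost [OR]: union of children's cut sets → 13 cut set(s).

13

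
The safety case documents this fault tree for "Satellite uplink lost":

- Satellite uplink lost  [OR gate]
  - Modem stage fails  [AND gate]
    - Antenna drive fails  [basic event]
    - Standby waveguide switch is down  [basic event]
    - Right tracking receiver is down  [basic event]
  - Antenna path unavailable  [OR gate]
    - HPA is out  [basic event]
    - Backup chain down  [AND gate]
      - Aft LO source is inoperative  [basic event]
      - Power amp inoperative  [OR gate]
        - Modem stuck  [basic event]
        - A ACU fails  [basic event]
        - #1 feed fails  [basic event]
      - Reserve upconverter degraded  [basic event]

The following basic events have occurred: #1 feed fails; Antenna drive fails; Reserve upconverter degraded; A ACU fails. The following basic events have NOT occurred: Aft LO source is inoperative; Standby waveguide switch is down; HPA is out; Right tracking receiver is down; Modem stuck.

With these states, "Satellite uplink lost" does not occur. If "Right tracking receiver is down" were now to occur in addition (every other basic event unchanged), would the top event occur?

Counterfactual: set "Right tracking receiver is down" to occurred.
Modem stage fails [AND]: Antenna drive fails=occurs, Standby waveguide switch is down=not, Right tracking receiver is down=occurs → not all inputs occur → does not occur.
Power amp inoperative [OR]: Modem stuck=not, A ACU fails=occurs, #1 feed fails=occurs → at least one input occurs → occurs.
Backup chain down [AND]: Aft LO source is inoperative=not, Power amp inoperative=occurs, Reserve upconverter degraded=occurs → not all inputs occur → does not occur.
Antenna path unavailable [OR]: HPA is out=not, Backup chain down=not → no input occurs → does not occur.
Satellite uplink lost [OR]: Modem stage fails=not, Antenna path unavailable=not → no input occurs → does not occur.

No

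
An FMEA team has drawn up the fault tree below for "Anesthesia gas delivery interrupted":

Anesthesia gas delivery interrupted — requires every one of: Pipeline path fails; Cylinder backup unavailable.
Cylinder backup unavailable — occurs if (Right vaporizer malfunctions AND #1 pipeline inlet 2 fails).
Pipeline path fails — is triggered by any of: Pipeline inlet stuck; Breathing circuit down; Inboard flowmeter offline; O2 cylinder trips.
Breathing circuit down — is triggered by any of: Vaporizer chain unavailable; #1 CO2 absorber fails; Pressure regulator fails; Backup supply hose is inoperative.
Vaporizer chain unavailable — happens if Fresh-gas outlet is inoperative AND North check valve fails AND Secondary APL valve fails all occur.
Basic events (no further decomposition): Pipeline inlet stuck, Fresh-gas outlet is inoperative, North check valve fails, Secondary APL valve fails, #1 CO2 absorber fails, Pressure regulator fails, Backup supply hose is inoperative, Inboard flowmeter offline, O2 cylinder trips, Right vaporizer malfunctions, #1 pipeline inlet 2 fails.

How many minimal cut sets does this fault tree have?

Vaporizer chain unavailable [AND]: one cut set from each child combined → 1 × 1 × 1 = 1 cut set(s).
Breathing circuit down [OR]: union of children's cut sets → 4 cut set(s).
Pipeline path fails [OR]: union of children's cut sets → 7 cut set(s).
Cylinder backup unavailable [AND]: one cut set from each child combined → 1 × 1 = 1 cut set(s).
Anesthesia gas delivery interrupted [AND]: one cut set from each child combined → 7 × 1 = 7 cut set(s).
Minimal cut sets: {#1 pipeline inlet 2 fails, Pipeline inlet stuck, Right vaporizer malfunctions}; {#1 pipeline inlet 2 fails, Fresh-gas outlet is inoperative, North check valve fails, Right vaporizer malfunctions, Secondary APL valve fails}; {#1 CO2 absorber fails, #1 pipeline inlet 2 fails, Right vaporizer malfunctions}; {#1 pipeline inlet 2 fails, Pressure regulator fails, Right vaporizer malfunctions}; {#1 pipeline inlet 2 fails, Backup supply hose is inoperative, Right vaporizer malfunctions}; {#1 pipeline inlet 2 fails, Inboard flowmeter offline, Right vaporizer malfunctions}; {#1 pipeline inlet 2 fails, O2 cylinder trips, Right vaporizer malfunctions}.

7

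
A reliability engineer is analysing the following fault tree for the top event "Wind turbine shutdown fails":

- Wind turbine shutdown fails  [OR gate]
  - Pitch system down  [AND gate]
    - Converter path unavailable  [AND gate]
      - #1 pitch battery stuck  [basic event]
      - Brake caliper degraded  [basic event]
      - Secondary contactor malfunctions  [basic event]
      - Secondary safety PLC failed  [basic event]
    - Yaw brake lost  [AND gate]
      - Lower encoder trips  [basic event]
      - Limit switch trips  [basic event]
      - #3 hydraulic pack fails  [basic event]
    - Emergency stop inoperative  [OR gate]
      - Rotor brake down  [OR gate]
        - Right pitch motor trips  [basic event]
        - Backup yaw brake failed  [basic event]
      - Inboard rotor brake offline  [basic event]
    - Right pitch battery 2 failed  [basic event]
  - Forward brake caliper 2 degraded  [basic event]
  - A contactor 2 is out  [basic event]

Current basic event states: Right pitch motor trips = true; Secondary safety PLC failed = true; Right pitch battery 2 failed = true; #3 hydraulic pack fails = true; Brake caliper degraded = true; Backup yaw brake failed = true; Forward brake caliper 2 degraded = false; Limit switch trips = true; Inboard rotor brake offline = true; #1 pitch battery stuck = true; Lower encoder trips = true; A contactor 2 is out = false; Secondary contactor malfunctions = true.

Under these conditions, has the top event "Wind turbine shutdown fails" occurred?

Converter path unavailable [AND]: #1 pitch battery stuck=occurs, Brake caliper degraded=occurs, Secondary contactor malfunctions=occurs, Secondary safety PLC failed=occurs → all inputs occur → occurs.
Yaw brake lost [AND]: Lower encoder trips=occurs, Limit switch trips=occurs, #3 hydraulic pack fails=occurs → all inputs occur → occurs.
Rotor brake down [OR]: Right pitch motor trips=occurs, Backup yaw brake failed=occurs → at least one input occurs → occurs.
Emergency stop inoperative [OR]: Rotor brake down=occurs, Inboard rotor brake offline=occurs → at least one input occurs → occurs.
Pitch system down [AND]: Converter path unavailable=occurs, Yaw brake lost=occurs, Emergency stop inoperative=occurs, Right pitch battery 2 failed=occurs → all inputs occur → occurs.
Wind turbine shutdown fails [OR]: Pitch system down=occurs, Forward brake caliper 2 degraded=not, A contactor 2 is out=not → at least one input occurs → occurs.

Yes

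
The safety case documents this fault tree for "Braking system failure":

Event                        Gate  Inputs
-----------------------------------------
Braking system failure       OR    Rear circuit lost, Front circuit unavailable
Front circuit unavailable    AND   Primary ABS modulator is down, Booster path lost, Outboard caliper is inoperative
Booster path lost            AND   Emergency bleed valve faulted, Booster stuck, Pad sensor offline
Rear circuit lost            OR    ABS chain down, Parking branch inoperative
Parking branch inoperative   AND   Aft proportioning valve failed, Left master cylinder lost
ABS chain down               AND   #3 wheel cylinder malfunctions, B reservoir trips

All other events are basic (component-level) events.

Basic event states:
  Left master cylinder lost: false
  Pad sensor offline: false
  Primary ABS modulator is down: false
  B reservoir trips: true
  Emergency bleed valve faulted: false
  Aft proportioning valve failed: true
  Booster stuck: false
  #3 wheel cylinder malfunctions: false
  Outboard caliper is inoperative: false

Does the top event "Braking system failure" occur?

No

ABS chain down [AND]: #3 wheel cylinder malfunctions=not, B reservoir trips=occurs → not all inputs occur → does not occur.
Parking branch inoperative [AND]: Aft proportioning valve failed=occurs, Left master cylinder lost=not → not all inputs occur → does not occur.
Rear circuit lost [OR]: ABS chain down=not, Parking branch inoperative=not → no input occurs → does not occur.
Booster path lost [AND]: Emergency bleed valve faulted=not, Booster stuck=not, Pad sensor offline=not → not all inputs occur → does not occur.
Front circuit unavailable [AND]: Primary ABS modulator is down=not, Booster path lost=not, Outboard caliper is inoperative=not → not all inputs occur → does not occur.
Braking system failure [OR]: Rear circuit lost=not, Front circuit unavailable=not → no input occurs → does not occur.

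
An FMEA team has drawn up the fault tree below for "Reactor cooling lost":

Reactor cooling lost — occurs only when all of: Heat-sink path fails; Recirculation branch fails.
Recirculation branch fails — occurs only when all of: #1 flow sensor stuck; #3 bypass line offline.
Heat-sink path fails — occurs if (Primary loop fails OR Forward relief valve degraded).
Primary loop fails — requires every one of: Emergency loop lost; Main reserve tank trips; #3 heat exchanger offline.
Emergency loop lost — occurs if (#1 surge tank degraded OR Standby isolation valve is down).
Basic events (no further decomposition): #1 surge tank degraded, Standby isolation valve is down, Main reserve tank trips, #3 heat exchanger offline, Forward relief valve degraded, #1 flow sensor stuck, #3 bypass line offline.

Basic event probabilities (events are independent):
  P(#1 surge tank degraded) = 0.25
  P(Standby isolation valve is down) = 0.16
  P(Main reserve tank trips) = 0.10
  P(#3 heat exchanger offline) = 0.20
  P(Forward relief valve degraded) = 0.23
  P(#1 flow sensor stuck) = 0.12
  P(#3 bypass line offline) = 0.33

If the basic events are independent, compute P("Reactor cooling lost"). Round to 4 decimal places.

P(Emergency loop lost) [OR] = 1 − (1−0.25) × (1−0.16) = 0.370000
P(Primary loop fails) [AND] = 0.370000 × 0.10 × 0.20 = 0.007400
P(Heat-sink path fails) [OR] = 1 − (1−0.007400) × (1−0.23) = 0.235698
P(Recirculation branch fails) [AND] = 0.12 × 0.33 = 0.039600
P(Reactor cooling lost) [AND] = 0.235698 × 0.039600 = 0.009334
Rounded to 4 decimal places: P(Reactor cooling lost) ≈ 0.0093.

0.0093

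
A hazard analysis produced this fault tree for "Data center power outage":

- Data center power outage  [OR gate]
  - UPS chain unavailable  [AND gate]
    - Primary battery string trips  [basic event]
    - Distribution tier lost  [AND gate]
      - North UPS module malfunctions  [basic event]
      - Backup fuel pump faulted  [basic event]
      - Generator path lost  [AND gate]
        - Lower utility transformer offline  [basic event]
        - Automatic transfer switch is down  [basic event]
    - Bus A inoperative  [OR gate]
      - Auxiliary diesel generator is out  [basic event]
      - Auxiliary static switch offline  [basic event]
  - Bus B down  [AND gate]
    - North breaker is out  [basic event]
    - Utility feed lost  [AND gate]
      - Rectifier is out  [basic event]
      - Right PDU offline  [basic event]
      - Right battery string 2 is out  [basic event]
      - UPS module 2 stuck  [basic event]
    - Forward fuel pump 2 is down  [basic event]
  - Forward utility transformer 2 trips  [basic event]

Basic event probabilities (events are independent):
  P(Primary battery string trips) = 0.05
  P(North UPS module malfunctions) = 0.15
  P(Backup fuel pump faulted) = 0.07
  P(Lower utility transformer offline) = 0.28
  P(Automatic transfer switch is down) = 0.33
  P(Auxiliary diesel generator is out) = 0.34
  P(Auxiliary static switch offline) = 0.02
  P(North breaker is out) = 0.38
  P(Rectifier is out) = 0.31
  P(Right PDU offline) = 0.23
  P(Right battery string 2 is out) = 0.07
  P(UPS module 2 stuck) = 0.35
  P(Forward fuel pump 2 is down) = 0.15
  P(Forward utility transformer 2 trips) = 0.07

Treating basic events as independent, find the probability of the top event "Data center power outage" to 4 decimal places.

P(Generator path lost) [AND] = 0.28 × 0.33 = 0.092400
P(Distribution tier lost) [AND] = 0.15 × 0.07 × 0.092400 = 0.000970
P(Bus A inoperative) [OR] = 1 − (1−0.34) × (1−0.02) = 0.353200
P(UPS chain unavailable) [AND] = 0.05 × 0.000970 × 0.353200 = 0.000017
P(Utility feed lost) [AND] = 0.31 × 0.23 × 0.07 × 0.35 = 0.001747
P(Bus B down) [AND] = 0.38 × 0.001747 × 0.15 = 0.000100
P(Data center power outage) [OR] = 1 − (1−0.000017) × (1−0.000100) × (1−0.07) = 0.070109
Rounded to 4 decimal places: P(Data center power outage) ≈ 0.0701.

0.0701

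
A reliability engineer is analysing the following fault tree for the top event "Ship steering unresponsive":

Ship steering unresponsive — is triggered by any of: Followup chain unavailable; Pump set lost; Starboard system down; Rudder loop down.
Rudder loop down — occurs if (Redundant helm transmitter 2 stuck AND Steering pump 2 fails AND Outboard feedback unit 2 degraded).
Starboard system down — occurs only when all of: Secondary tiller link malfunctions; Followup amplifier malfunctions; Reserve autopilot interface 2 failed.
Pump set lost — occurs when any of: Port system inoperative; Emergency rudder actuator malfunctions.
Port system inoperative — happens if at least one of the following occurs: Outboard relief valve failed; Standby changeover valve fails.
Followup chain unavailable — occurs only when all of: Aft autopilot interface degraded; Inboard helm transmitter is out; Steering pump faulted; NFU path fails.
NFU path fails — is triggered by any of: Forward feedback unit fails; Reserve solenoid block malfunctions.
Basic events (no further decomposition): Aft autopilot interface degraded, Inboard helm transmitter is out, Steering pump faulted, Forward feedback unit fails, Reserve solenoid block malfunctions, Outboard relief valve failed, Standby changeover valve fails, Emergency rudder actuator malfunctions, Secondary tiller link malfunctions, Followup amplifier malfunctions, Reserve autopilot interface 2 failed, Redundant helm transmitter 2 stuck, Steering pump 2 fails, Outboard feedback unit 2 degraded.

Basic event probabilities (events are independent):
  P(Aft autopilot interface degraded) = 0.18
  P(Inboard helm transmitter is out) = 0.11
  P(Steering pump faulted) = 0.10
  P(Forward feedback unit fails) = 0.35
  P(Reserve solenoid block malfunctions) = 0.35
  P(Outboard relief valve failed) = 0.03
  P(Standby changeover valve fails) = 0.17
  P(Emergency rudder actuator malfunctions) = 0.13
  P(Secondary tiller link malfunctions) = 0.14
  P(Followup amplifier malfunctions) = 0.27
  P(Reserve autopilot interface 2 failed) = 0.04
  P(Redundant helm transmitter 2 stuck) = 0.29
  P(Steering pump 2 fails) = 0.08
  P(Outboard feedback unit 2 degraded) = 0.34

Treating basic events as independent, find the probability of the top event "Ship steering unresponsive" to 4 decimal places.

P(NFU path fails) [OR] = 1 − (1−0.35) × (1−0.35) = 0.577500
P(Followup chain unavailable) [AND] = 0.18 × 0.11 × 0.10 × 0.577500 = 0.001143
P(Port system inoperative) [OR] = 1 − (1−0.03) × (1−0.17) = 0.194900
P(Pump set lost) [OR] = 1 − (1−0.194900) × (1−0.13) = 0.299563
P(Starboard system down) [AND] = 0.14 × 0.27 × 0.04 = 0.001512
P(Rudder loop down) [AND] = 0.29 × 0.08 × 0.34 = 0.007888
P(Ship steering unresponsive) [OR] = 1 − (1−0.001143) × (1−0.299563) × (1−0.001512) × (1−0.007888) = 0.306932
Rounded to 4 decimal places: P(Ship steering unresponsive) ≈ 0.3069.

0.3069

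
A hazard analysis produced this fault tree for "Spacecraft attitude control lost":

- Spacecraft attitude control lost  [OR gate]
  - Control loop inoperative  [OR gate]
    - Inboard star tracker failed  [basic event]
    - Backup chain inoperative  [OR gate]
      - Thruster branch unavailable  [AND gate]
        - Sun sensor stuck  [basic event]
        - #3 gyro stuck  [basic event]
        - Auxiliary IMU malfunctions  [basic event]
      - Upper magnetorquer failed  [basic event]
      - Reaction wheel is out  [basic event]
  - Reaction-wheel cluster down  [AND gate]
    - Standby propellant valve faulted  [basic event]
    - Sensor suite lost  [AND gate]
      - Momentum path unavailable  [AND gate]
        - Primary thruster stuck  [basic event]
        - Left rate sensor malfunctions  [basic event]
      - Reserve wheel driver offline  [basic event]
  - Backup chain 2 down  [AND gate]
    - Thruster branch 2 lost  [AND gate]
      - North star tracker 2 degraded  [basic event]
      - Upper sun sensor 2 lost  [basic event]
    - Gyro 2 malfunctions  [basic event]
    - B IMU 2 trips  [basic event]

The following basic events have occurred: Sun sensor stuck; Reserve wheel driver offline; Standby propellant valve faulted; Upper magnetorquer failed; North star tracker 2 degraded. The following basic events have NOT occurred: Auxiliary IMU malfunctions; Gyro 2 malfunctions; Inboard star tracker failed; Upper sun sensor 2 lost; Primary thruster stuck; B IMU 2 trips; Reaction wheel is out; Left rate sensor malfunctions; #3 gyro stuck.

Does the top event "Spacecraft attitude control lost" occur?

Thruster branch unavailable [AND]: Sun sensor stuck=occurs, #3 gyro stuck=not, Auxiliary IMU malfunctions=not → not all inputs occur → does not occur.
Backup chain inoperative [OR]: Thruster branch unavailable=not, Upper magnetorquer failed=occurs, Reaction wheel is out=not → at least one input occurs → occurs.
Control loop inoperative [OR]: Inboard star tracker failed=not, Backup chain inoperative=occurs → at least one input occurs → occurs.
Momentum path unavailable [AND]: Primary thruster stuck=not, Left rate sensor malfunctions=not → not all inputs occur → does not occur.
Sensor suite lost [AND]: Momentum path unavailable=not, Reserve wheel driver offline=occurs → not all inputs occur → does not occur.
Reaction-wheel cluster down [AND]: Standby propellant valve faulted=occurs, Sensor suite lost=not → not all inputs occur → does not occur.
Thruster branch 2 lost [AND]: North star tracker 2 degraded=occurs, Upper sun sensor 2 lost=not → not all inputs occur → does not occur.
Backup chain 2 down [AND]: Thruster branch 2 lost=not, Gyro 2 malfunctions=not, B IMU 2 trips=not → not all inputs occur → does not occur.
Spacecraft attitude control lost [OR]: Control loop inoperative=occurs, Reaction-wheel cluster down=not, Backup chain 2 down=not → at least one input occurs → occurs.

Yes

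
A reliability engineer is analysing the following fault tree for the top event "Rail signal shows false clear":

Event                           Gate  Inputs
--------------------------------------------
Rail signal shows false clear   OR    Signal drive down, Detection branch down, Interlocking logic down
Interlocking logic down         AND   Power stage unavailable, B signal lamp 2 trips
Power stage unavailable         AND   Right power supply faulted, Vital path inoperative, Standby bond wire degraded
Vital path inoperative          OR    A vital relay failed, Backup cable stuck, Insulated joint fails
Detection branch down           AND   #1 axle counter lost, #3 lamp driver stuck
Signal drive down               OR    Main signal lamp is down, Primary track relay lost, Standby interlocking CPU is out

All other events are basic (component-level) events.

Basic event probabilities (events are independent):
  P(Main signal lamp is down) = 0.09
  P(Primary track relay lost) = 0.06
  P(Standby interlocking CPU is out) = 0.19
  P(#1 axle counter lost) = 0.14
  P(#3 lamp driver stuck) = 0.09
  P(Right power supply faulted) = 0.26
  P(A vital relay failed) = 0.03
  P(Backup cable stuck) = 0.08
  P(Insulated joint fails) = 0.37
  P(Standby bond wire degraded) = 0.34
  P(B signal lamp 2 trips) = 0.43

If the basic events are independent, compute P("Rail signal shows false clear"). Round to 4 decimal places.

P(Signal drive down) [OR] = 1 − (1−0.09) × (1−0.06) × (1−0.19) = 0.307126
P(Detection branch down) [AND] = 0.14 × 0.09 = 0.012600
P(Vital path inoperative) [OR] = 1 − (1−0.03) × (1−0.08) × (1−0.37) = 0.437788
P(Power stage unavailable) [AND] = 0.26 × 0.437788 × 0.34 = 0.038700
P(Interlocking logic down) [AND] = 0.038700 × 0.43 = 0.016641
P(Rail signal shows false clear) [OR] = 1 − (1−0.307126) × (1−0.012600) × (1−0.016641) = 0.327241
Rounded to 4 decimal places: P(Rail signal shows false clear) ≈ 0.3272.

0.3272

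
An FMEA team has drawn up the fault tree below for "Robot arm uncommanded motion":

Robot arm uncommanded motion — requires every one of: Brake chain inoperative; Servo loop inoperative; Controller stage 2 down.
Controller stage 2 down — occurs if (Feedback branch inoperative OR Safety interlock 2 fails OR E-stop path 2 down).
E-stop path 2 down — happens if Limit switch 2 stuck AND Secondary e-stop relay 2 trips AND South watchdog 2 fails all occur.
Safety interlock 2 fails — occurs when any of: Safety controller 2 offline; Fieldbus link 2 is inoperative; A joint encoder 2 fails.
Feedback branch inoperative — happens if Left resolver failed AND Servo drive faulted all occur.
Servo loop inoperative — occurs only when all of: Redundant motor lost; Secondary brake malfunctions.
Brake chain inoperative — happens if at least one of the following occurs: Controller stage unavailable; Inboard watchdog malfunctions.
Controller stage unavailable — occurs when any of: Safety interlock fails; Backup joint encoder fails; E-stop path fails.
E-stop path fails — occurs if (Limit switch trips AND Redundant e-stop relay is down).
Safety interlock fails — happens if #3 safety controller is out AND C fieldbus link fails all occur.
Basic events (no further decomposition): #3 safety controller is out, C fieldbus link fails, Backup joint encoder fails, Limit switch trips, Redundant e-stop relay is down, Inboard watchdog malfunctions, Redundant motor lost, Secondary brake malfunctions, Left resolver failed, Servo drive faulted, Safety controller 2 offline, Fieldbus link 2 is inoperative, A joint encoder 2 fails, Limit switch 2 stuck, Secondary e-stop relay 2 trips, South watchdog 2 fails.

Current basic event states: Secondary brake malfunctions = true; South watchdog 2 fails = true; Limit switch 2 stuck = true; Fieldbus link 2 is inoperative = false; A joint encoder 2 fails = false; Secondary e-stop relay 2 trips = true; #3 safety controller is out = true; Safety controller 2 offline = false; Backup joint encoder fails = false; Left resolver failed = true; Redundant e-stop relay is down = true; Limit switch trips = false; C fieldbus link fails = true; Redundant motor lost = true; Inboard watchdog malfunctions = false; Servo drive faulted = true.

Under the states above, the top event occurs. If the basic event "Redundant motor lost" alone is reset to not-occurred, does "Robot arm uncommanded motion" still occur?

Counterfactual: set "Redundant motor lost" to not occurred.
Safety interlock fails [AND]: #3 safety controller is out=occurs, C fieldbus link fails=occurs → all inputs occur → occurs.
E-stop path fails [AND]: Limit switch trips=not, Redundant e-stop relay is down=occurs → not all inputs occur → does not occur.
Controller stage unavailable [OR]: Safety interlock fails=occurs, Backup joint encoder fails=not, E-stop path fails=not → at least one input occurs → occurs.
Brake chain inoperative [OR]: Controller stage unavailable=occurs, Inboard watchdog malfunctions=not → at least one input occurs → occurs.
Servo loop inoperative [AND]: Redundant motor lost=not, Secondary brake malfunctions=occurs → not all inputs occur → does not occur.
Feedback branch inoperative [AND]: Left resolver failed=occurs, Servo drive faulted=occurs → all inputs occur → occurs.
Safety interlock 2 fails [OR]: Safety controller 2 offline=not, Fieldbus link 2 is inoperative=not, A joint encoder 2 fails=not → no input occurs → does not occur.
E-stop path 2 down [AND]: Limit switch 2 stuck=occurs, Secondary e-stop relay 2 trips=occurs, South watchdog 2 fails=occurs → all inputs occur → occurs.
Controller stage 2 down [OR]: Feedback branch inoperative=occurs, Safety interlock 2 fails=not, E-stop path 2 down=occurs → at least one input occurs → occurs.
Robot arm uncommanded motion [AND]: Brake chain inoperative=occurs, Servo loop inoperative=not, Controller stage 2 down=occurs → not all inputs occur → does not occur.

No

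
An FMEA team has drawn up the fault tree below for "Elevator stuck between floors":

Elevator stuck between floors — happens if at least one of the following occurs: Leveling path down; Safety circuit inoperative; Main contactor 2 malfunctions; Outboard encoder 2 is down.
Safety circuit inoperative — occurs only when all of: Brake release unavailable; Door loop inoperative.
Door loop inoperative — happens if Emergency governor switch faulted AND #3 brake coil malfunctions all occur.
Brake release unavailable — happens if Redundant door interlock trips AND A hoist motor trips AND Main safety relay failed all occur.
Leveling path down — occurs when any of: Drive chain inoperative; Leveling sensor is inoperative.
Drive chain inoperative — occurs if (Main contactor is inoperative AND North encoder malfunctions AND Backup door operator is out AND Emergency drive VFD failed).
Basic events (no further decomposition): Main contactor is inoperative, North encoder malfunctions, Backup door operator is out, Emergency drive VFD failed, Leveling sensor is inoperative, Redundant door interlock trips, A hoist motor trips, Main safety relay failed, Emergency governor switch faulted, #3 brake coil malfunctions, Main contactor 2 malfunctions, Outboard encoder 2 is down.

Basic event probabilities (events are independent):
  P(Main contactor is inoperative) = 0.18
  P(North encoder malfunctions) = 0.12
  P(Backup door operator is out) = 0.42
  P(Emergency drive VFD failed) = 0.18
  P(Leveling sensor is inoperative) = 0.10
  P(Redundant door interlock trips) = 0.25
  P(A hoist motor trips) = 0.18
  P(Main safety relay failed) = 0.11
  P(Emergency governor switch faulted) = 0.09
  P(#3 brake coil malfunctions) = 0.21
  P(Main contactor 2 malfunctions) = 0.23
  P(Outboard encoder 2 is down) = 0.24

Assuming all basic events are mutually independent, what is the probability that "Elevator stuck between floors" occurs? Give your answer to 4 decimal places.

0.4742

P(Drive chain inoperative) [AND] = 0.18 × 0.12 × 0.42 × 0.18 = 0.001633
P(Leveling path down) [OR] = 1 − (1−0.001633) × (1−0.10) = 0.101470
P(Brake release unavailable) [AND] = 0.25 × 0.18 × 0.11 = 0.004950
P(Door loop inoperative) [AND] = 0.09 × 0.21 = 0.018900
P(Safety circuit inoperative) [AND] = 0.004950 × 0.018900 = 0.000094
P(Elevator stuck between floors) [OR] = 1 − (1−0.101470) × (1−0.000094) × (1−0.23) × (1−0.24) = 0.474230
Rounded to 4 decimal places: P(Elevator stuck between floors) ≈ 0.4742.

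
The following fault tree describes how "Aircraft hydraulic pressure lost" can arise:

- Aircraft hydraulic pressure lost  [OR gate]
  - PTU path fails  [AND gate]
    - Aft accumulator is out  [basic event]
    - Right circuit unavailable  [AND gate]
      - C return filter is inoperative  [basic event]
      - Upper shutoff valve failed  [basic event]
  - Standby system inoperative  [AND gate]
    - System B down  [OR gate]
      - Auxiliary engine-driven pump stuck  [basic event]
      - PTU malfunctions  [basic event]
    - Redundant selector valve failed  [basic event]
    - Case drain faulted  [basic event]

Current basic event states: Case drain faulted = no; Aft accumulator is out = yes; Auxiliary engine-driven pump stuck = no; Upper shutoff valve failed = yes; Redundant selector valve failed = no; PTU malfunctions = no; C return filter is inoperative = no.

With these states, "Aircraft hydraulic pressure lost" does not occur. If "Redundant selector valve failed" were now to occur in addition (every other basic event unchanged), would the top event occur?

No

Counterfactual: set "Redundant selector valve failed" to occurred.
Right circuit unavailable [AND]: C return filter is inoperative=not, Upper shutoff valve failed=occurs → not all inputs occur → does not occur.
PTU path fails [AND]: Aft accumulator is out=occurs, Right circuit unavailable=not → not all inputs occur → does not occur.
System B down [OR]: Auxiliary engine-driven pump stuck=not, PTU malfunctions=not → no input occurs → does not occur.
Standby system inoperative [AND]: System B down=not, Redundant selector valve failed=occurs, Case drain faulted=not → not all inputs occur → does not occur.
Aircraft hydraulic pressure lost [OR]: PTU path fails=not, Standby system inoperative=not → no input occurs → does not occur.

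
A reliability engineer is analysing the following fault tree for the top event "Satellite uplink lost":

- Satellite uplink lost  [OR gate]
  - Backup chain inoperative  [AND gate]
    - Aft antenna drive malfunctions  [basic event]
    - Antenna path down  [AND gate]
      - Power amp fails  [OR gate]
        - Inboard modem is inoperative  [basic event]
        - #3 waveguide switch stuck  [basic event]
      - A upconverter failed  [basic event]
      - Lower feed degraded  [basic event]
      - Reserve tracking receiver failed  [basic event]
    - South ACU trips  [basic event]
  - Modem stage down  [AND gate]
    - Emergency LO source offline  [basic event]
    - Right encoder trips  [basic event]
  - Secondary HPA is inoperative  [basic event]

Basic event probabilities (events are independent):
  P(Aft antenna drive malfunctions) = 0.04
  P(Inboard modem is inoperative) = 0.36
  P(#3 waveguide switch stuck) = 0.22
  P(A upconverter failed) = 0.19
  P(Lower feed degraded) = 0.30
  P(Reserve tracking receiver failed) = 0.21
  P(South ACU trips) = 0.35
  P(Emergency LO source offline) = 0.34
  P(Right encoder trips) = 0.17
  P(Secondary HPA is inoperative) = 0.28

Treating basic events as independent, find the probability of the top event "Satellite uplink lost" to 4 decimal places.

0.3217

P(Power amp fails) [OR] = 1 − (1−0.36) × (1−0.22) = 0.500800
P(Antenna path down) [AND] = 0.500800 × 0.19 × 0.30 × 0.21 = 0.005995
P(Backup chain inoperative) [AND] = 0.04 × 0.005995 × 0.35 = 0.000084
P(Modem stage down) [AND] = 0.34 × 0.17 = 0.057800
P(Satellite uplink lost) [OR] = 1 − (1−0.000084) × (1−0.057800) × (1−0.28) = 0.321673
Rounded to 4 decimal places: P(Satellite uplink lost) ≈ 0.3217.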